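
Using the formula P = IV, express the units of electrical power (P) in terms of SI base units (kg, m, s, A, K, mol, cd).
Units of each symbol in P = IV:
  I (current): A
  V (voltage, in volts): kg·m²/(s³·A)

Multiplying the contributions: [A] · [kg·m²/(s³·A)]
Adding exponents of each base unit: kg: 1, m: 2, s: -3
SI base units of electrical power: kg·m²/s³

Answer: kg·m²/s³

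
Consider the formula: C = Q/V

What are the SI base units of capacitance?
Units of each symbol in C = Q/V:
  Q (charge, in coulombs): s·A
  V (voltage, in volts): kg·m²/(s³·A)  → in the denominator, contributes s³·A/(kg·m²)

Multiplying the contributions: [s·A] · [s³·A/(kg·m²)]
Adding exponents of each base unit: kg: -1, m: -2, s: 4, A: 2
SI base units of capacitance: s⁴·A²/(kg·m²)

Answer: s⁴·A²/(kg·m²)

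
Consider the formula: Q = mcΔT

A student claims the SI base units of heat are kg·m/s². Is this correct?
Units of each symbol in Q = mcΔT:
  m (mass): kg
  c (specific heat capacity, in J/(kg·K)): m²/(s²·K)
  ΔT (temperature change): K

Multiplying the contributions: [kg] · [m²/(s²·K)] · [K]
Adding exponents of each base unit: kg: 1, m: 2, s: -2
SI base units of heat: kg·m²/s²

The claimed units kg·m/s² (exponents kg: 1, m: 1, s: -2) do not match the derived units kg·m²/s² (exponents kg: 1, m: 2, s: -2), so the claim is incorrect.

Answer: No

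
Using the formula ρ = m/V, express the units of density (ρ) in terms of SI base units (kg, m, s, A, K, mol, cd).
Units of each symbol in ρ = m/V:
  m (mass): kg
  V (volume): m³  → in the denominator, contributes 1/m³

Multiplying the contributions: [kg] · [1/m³]
Adding exponents of each base unit: kg: 1, m: -3
SI base units of density: kg/m³

Answer: kg/m³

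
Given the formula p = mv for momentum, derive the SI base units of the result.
Units of each symbol in p = mv:
  m (mass): kg
  v (velocity): m/s

Multiplying the contributions: [kg] · [m/s]
Adding exponents of each base unit: kg: 1, m: 1, s: -1
SI base units of momentum: kg·m/s

Answer: kg·m/s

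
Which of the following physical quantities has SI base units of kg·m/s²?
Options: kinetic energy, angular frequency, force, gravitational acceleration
Checking the SI base units of each option:
  kinetic energy (E = ½mv²): kg·m²/s²  ✗
  angular frequency (ω = 2πf): 1/s  ✗
  force (F = ma): kg·m/s²  ✓ matches
  gravitational acceleration (g = GM/r²): m/s²  ✗

Only force has units kg·m/s².

Answer: force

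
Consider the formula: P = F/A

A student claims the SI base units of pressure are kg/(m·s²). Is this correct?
Units of each symbol in P = F/A:
  F (force): kg·m/s²
  A (area): m²  → in the denominator, contributes 1/m²

Multiplying the contributions: [kg·m/s²] · [1/m²]
Adding exponents of each base unit: kg: 1, m: -1, s: -2
SI base units of pressure: kg/(m·s²)

The claimed units kg/(m·s²) match the derived units, so the claim is correct.

Answer: Yes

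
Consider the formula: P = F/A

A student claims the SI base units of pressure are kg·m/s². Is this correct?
Units of each symbol in P = F/A:
  F (force): kg·m/s²
  A (area): m²  → in the denominator, contributes 1/m²

Multiplying the contributions: [kg·m/s²] · [1/m²]
Adding exponents of each base unit: kg: 1, m: -1, s: -2
SI base units of pressure: kg/(m·s²)

The claimed units kg·m/s² (exponents kg: 1, m: 1, s: -2) do not match the derived units kg/(m·s²) (exponents kg: 1, m: -1, s: -2), so the claim is incorrect.

Answer: No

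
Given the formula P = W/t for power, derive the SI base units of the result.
Units of each symbol in P = W/t:
  W (work): kg·m²/s²
  t (time): s  → in the denominator, contributes 1/s

Multiplying the contributions: [kg·m²/s²] · [1/s]
Adding exponents of each base unit: kg: 1, m: 2, s: -3
SI base units of power: kg·m²/s³

Answer: kg·m²/s³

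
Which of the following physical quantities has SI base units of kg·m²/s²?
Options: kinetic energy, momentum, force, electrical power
Checking the SI base units of each option:
  kinetic energy (E = ½mv²): kg·m²/s²  ✓ matches
  momentum (p = mv): kg·m/s  ✗
  force (F = ma): kg·m/s²  ✗
  electrical power (P = IV): kg·m²/s³  ✗

Only kinetic energy has units kg·m²/s².

Answer: kinetic energy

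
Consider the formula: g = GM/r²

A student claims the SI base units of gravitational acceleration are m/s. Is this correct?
Units of each symbol in g = GM/r²:
  G (gravitational constant): m³/(kg·s²)
  M (mass): kg
  r (distance): m  → to the power 2 in the denominator, contributes 1/m²

Multiplying the contributions: [m³/(kg·s²)] · [kg] · [1/m²]
Adding exponents of each base unit: m: 1, s: -2
SI base units of gravitational acceleration: m/s²

The claimed units m/s (exponents m: 1, s: -1) do not match the derived units m/s² (exponents m: 1, s: -2), so the claim is incorrect.

Answer: No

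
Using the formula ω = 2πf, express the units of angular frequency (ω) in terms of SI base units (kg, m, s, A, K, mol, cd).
Units of each symbol in ω = 2πf:
  f (frequency): 1/s
  The factor 2π is dimensionless.

Multiplying the contributions: [1/s]
Adding exponents of each base unit: s: -1
SI base units of angular frequency: 1/s

Answer: 1/s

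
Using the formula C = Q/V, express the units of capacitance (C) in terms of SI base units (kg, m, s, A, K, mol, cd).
Units of each symbol in C = Q/V:
  Q (charge, in coulombs): s·A
  V (voltage, in volts): kg·m²/(s³·A)  → in the denominator, contributes s³·A/(kg·m²)

Multiplying the contributions: [s·A] · [s³·A/(kg·m²)]
Adding exponents of each base unit: kg: -1, m: -2, s: 4, A: 2
SI base units of capacitance: s⁴·A²/(kg·m²)

Answer: s⁴·A²/(kg·m²)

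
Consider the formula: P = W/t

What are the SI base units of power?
Units of each symbol in P = W/t:
  W (work): kg·m²/s²
  t (time): s  → in the denominator, contributes 1/s

Multiplying the contributions: [kg·m²/s²] · [1/s]
Adding exponents of each base unit: kg: 1, m: 2, s: -3
SI base units of power: kg·m²/s³

Answer: kg·m²/s³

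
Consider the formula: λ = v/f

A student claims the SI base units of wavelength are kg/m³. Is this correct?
Units of each symbol in λ = v/f:
  v (wave speed): m/s
  f (frequency): 1/s  → in the denominator, contributes s

Multiplying the contributions: [m/s] · [s]
Adding exponents of each base unit: m: 1
SI base units of wavelength: m

The claimed units kg/m³ (exponents kg: 1, m: -3) do not match the derived units m (exponents m: 1), so the claim is incorrect.

Answer: No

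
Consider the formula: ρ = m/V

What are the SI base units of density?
Units of each symbol in ρ = m/V:
  m (mass): kg
  V (volume): m³  → in the denominator, contributes 1/m³

Multiplying the contributions: [kg] · [1/m³]
Adding exponents of each base unit: kg: 1, m: -3
SI base units of density: kg/m³

Answer: kg/m³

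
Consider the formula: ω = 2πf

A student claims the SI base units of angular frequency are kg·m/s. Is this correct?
Units of each symbol in ω = 2πf:
  f (frequency): 1/s
  The factor 2π is dimensionless.

Multiplying the contributions: [1/s]
Adding exponents of each base unit: s: -1
SI base units of angular frequency: 1/s

The claimed units kg·m/s (exponents kg: 1, m: 1, s: -1) do not match the derived units 1/s (exponents s: -1), so the claim is incorrect.

Answer: No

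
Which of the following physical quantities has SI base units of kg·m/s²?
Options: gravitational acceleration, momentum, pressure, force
Checking the SI base units of each option:
  gravitational acceleration (g = GM/r²): m/s²  ✗
  momentum (p = mv): kg·m/s  ✗
  pressure (P = F/A): kg/(m·s²)  ✗
  force (F = ma): kg·m/s²  ✓ matches

Only force has units kg·m/s².

Answer: force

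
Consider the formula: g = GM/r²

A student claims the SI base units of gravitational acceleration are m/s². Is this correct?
Units of each symbol in g = GM/r²:
  G (gravitational constant): m³/(kg·s²)
  M (mass): kg
  r (distance): m  → to the power 2 in the denominator, contributes 1/m²

Multiplying the contributions: [m³/(kg·s²)] · [kg] · [1/m²]
Adding exponents of each base unit: m: 1, s: -2
SI base units of gravitational acceleration: m/s²

The claimed units m/s² match the derived units, so the claim is correct.

Answer: Yes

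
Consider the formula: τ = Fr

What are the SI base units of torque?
Units of each symbol in τ = Fr:
  F (force): kg·m/s²
  r (lever arm): m

Multiplying the contributions: [kg·m/s²] · [m]
Adding exponents of each base unit: kg: 1, m: 2, s: -2
SI base units of torque: kg·m²/s²

Answer: kg·m²/s²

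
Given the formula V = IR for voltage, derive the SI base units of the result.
Units of each symbol in V = IR:
  I (current): A
  R (resistance, in ohms): kg·m²/(s³·A²)

Multiplying the contributions: [A] · [kg·m²/(s³·A²)]
Adding exponents of each base unit: kg: 1, m: 2, s: -3, A: -1
SI base units of voltage: kg·m²/(s³·A)

Answer: kg·m²/(s³·A)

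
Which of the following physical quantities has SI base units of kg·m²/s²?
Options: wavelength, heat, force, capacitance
Checking the SI base units of each option:
  wavelength (λ = v/f): m  ✗
  heat (Q = mcΔT): kg·m²/s²  ✓ matches
  force (F = ma): kg·m/s²  ✗
  capacitance (C = Q/V): s⁴·A²/(kg·m²)  ✗

Only heat has units kg·m²/s².

Answer: heat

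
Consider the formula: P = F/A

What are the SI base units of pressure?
Units of each symbol in P = F/A:
  F (force): kg·m/s²
  A (area): m²  → in the denominator, contributes 1/m²

Multiplying the contributions: [kg·m/s²] · [1/m²]
Adding exponents of each base unit: kg: 1, m: -1, s: -2
SI base units of pressure: kg/(m·s²)

Answer: kg/(m·s²)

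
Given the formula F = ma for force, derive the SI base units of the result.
Units of each symbol in F = ma:
  m (mass): kg
  a (acceleration): m/s²

Multiplying the contributions: [kg] · [m/s²]
Adding exponents of each base unit: kg: 1, m: 1, s: -2
SI base units of force: kg·m/s²

Answer: kg·m/s²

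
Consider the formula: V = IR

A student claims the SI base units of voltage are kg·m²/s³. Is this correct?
Units of each symbol in V = IR:
  I (current): A
  R (resistance, in ohms): kg·m²/(s³·A²)

Multiplying the contributions: [A] · [kg·m²/(s³·A²)]
Adding exponents of each base unit: kg: 1, m: 2, s: -3, A: -1
SI base units of voltage: kg·m²/(s³·A)

The claimed units kg·m²/s³ (exponents kg: 1, m: 2, s: -3) do not match the derived units kg·m²/(s³·A) (exponents kg: 1, m: 2, s: -3, A: -1), so the claim is incorrect.

Answer: No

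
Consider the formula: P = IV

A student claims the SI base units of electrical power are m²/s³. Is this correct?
Units of each symbol in P = IV:
  I (current): A
  V (voltage, in volts): kg·m²/(s³·A)

Multiplying the contributions: [A] · [kg·m²/(s³·A)]
Adding exponents of each base unit: kg: 1, m: 2, s: -3
SI base units of electrical power: kg·m²/s³

The claimed units m²/s³ (exponents m: 2, s: -3) do not match the derived units kg·m²/s³ (exponents kg: 1, m: 2, s: -3), so the claim is incorrect.

Answer: No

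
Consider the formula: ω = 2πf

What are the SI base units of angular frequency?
Units of each symbol in ω = 2πf:
  f (frequency): 1/s
  The factor 2π is dimensionless.

Multiplying the contributions: [1/s]
Adding exponents of each base unit: s: -1
SI base units of angular frequency: 1/s

Answer: 1/s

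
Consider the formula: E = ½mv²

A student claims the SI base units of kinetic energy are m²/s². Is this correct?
Units of each symbol in E = ½mv²:
  m (mass): kg
  v (speed): m/s  → to the power 2, contributes m²/s²
  The factor ½ is dimensionless.

Multiplying the contributions: [kg] · [m²/s²]
Adding exponents of each base unit: kg: 1, m: 2, s: -2
SI base units of kinetic energy: kg·m²/s²

The claimed units m²/s² (exponents m: 2, s: -2) do not match the derived units kg·m²/s² (exponents kg: 1, m: 2, s: -2), so the claim is incorrect.

Answer: No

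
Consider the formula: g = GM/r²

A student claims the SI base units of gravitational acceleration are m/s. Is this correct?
Units of each symbol in g = GM/r²:
  G (gravitational constant): m³/(kg·s²)
  M (mass): kg
  r (distance): m  → to the power 2 in the denominator, contributes 1/m²

Multiplying the contributions: [m³/(kg·s²)] · [kg] · [1/m²]
Adding exponents of each base unit: m: 1, s: -2
SI base units of gravitational acceleration: m/s²

The claimed units m/s (exponents m: 1, s: -1) do not match the derived units m/s² (exponents m: 1, s: -2), so the claim is incorrect.

Answer: No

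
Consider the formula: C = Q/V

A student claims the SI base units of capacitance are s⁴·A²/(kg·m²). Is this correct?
Units of each symbol in C = Q/V:
  Q (charge, in coulombs): s·A
  V (voltage, in volts): kg·m²/(s³·A)  → in the denominator, contributes s³·A/(kg·m²)

Multiplying the contributions: [s·A] · [s³·A/(kg·m²)]
Adding exponents of each base unit: kg: -1, m: -2, s: 4, A: 2
SI base units of capacitance: s⁴·A²/(kg·m²)

The claimed units s⁴·A²/(kg·m²) match the derived units, so the claim is correct.

Answer: Yes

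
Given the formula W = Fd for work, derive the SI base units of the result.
Units of each symbol in W = Fd:
  F (force): kg·m/s²
  d (displacement): m

Multiplying the contributions: [kg·m/s²] · [m]
Adding exponents of each base unit: kg: 1, m: 2, s: -2
SI base units of work: kg·m²/s²

Answer: kg·m²/s²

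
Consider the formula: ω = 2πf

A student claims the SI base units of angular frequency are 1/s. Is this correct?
Units of each symbol in ω = 2πf:
  f (frequency): 1/s
  The factor 2π is dimensionless.

Multiplying the contributions: [1/s]
Adding exponents of each base unit: s: -1
SI base units of angular frequency: 1/s

The claimed units 1/s match the derived units, so the claim is correct.

Answer: Yes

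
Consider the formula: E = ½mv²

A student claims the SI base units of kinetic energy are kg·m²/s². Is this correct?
Units of each symbol in E = ½mv²:
  m (mass): kg
  v (speed): m/s  → to the power 2, contributes m²/s²
  The factor ½ is dimensionless.

Multiplying the contributions: [kg] · [m²/s²]
Adding exponents of each base unit: kg: 1, m: 2, s: -2
SI base units of kinetic energy: kg·m²/s²

The claimed units kg·m²/s² match the derived units, so the claim is correct.

Answer: Yes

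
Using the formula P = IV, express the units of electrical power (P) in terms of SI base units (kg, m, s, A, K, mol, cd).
Units of each symbol in P = IV:
  I (current): A
  V (voltage, in volts): kg·m²/(s³·A)

Multiplying the contributions: [A] · [kg·m²/(s³·A)]
Adding exponents of each base unit: kg: 1, m: 2, s: -3
SI base units of electrical power: kg·m²/s³

Answer: kg·m²/s³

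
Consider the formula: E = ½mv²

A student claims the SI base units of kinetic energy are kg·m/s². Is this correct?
Units of each symbol in E = ½mv²:
  m (mass): kg
  v (speed): m/s  → to the power 2, contributes m²/s²
  The factor ½ is dimensionless.

Multiplying the contributions: [kg] · [m²/s²]
Adding exponents of each base unit: kg: 1, m: 2, s: -2
SI base units of kinetic energy: kg·m²/s²

The claimed units kg·m/s² (exponents kg: 1, m: 1, s: -2) do not match the derived units kg·m²/s² (exponents kg: 1, m: 2, s: -2), so the claim is incorrect.

Answer: No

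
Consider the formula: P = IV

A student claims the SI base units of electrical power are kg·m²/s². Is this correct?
Units of each symbol in P = IV:
  I (current): A
  V (voltage, in volts): kg·m²/(s³·A)

Multiplying the contributions: [A] · [kg·m²/(s³·A)]
Adding exponents of each base unit: kg: 1, m: 2, s: -3
SI base units of electrical power: kg·m²/s³

The claimed units kg·m²/s² (exponents kg: 1, m: 2, s: -2) do not match the derived units kg·m²/s³ (exponents kg: 1, m: 2, s: -3), so the claim is incorrect.

Answer: No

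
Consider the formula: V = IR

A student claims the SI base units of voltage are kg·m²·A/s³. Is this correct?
Units of each symbol in V = IR:
  I (current): A
  R (resistance, in ohms): kg·m²/(s³·A²)

Multiplying the contributions: [A] · [kg·m²/(s³·A²)]
Adding exponents of each base unit: kg: 1, m: 2, s: -3, A: -1
SI base units of voltage: kg·m²/(s³·A)

The claimed units kg·m²·A/s³ (exponents kg: 1, m: 2, s: -3, A: 1) do not match the derived units kg·m²/(s³·A) (exponents kg: 1, m: 2, s: -3, A: -1), so the claim is incorrect.

Answer: No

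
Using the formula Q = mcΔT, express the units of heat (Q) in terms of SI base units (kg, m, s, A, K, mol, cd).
Units of each symbol in Q = mcΔT:
  m (mass): kg
  c (specific heat capacity, in J/(kg·K)): m²/(s²·K)
  ΔT (temperature change): K

Multiplying the contributions: [kg] · [m²/(s²·K)] · [K]
Adding exponents of each base unit: kg: 1, m: 2, s: -2
SI base units of heat: kg·m²/s²

Answer: kg·m²/s²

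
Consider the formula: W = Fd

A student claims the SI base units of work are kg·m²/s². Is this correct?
Units of each symbol in W = Fd:
  F (force): kg·m/s²
  d (displacement): m

Multiplying the contributions: [kg·m/s²] · [m]
Adding exponents of each base unit: kg: 1, m: 2, s: -2
SI base units of work: kg·m²/s²

The claimed units kg·m²/s² match the derived units, so the claim is correct.

Answer: Yes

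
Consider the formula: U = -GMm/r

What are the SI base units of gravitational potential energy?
Units of each symbol in U = -GMm/r:
  G (gravitational constant): m³/(kg·s²)
  M (mass): kg
  m (mass): kg
  r (distance): m  → in the denominator, contributes 1/m
  The minus sign does not affect the units.

Multiplying the contributions: [m³/(kg·s²)] · [kg] · [kg] · [1/m]
Adding exponents of each base unit: kg: 1, m: 2, s: -2
SI base units of gravitational potential energy: kg·m²/s²

Answer: kg·m²/s²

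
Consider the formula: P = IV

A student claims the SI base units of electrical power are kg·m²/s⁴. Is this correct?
Units of each symbol in P = IV:
  I (current): A
  V (voltage, in volts): kg·m²/(s³·A)

Multiplying the contributions: [A] · [kg·m²/(s³·A)]
Adding exponents of each base unit: kg: 1, m: 2, s: -3
SI base units of electrical power: kg·m²/s³

The claimed units kg·m²/s⁴ (exponents kg: 1, m: 2, s: -4) do not match the derived units kg·m²/s³ (exponents kg: 1, m: 2, s: -3), so the claim is incorrect.

Answer: No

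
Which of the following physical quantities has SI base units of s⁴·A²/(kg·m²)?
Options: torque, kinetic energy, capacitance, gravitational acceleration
Checking the SI base units of each option:
  torque (τ = Fr): kg·m²/s²  ✗
  kinetic energy (E = ½mv²): kg·m²/s²  ✗
  capacitance (C = Q/V): s⁴·A²/(kg·m²)  ✓ matches
  gravitational acceleration (g = GM/r²): m/s²  ✗

Only capacitance has units s⁴·A²/(kg·m²).

Answer: capacitance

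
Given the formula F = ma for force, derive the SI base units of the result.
Units of each symbol in F = ma:
  m (mass): kg
  a (acceleration): m/s²

Multiplying the contributions: [kg] · [m/s²]
Adding exponents of each base unit: kg: 1, m: 1, s: -2
SI base units of force: kg·m/s²

Answer: kg·m/s²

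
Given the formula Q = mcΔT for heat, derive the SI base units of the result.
Units of each symbol in Q = mcΔT:
  m (mass): kg
  c (specific heat capacity, in J/(kg·K)): m²/(s²·K)
  ΔT (temperature change): K

Multiplying the contributions: [kg] · [m²/(s²·K)] · [K]
Adding exponents of each base unit: kg: 1, m: 2, s: -2
SI base units of heat: kg·m²/s²

Answer: kg·m²/s²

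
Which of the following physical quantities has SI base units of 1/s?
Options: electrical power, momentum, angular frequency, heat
Checking the SI base units of each option:
  electrical power (P = IV): kg·m²/s³  ✗
  momentum (p = mv): kg·m/s  ✗
  angular frequency (ω = 2πf): 1/s  ✓ matches
  heat (Q = mcΔT): kg·m²/s²  ✗

Only angular frequency has units 1/s.

Answer: angular frequency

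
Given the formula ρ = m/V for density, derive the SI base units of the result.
Units of each symbol in ρ = m/V:
  m (mass): kg
  V (volume): m³  → in the denominator, contributes 1/m³

Multiplying the contributions: [kg] · [1/m³]
Adding exponents of each base unit: kg: 1, m: -3
SI base units of density: kg/m³

Answer: kg/m³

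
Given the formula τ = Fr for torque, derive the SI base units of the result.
Units of each symbol in τ = Fr:
  F (force): kg·m/s²
  r (lever arm): m

Multiplying the contributions: [kg·m/s²] · [m]
Adding exponents of each base unit: kg: 1, m: 2, s: -2
SI base units of torque: kg·m²/s²

Answer: kg·m²/s²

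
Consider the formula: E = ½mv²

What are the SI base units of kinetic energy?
Units of each symbol in E = ½mv²:
  m (mass): kg
  v (speed): m/s  → to the power 2, contributes m²/s²
  The factor ½ is dimensionless.

Multiplying the contributions: [kg] · [m²/s²]
Adding exponents of each base unit: kg: 1, m: 2, s: -2
SI base units of kinetic energy: kg·m²/s²

Answer: kg·m²/s²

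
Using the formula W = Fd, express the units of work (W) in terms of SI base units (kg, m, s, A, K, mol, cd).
Units of each symbol in W = Fd:
  F (force): kg·m/s²
  d (displacement): m

Multiplying the contributions: [kg·m/s²] · [m]
Adding exponents of each base unit: kg: 1, m: 2, s: -2
SI base units of work: kg·m²/s²

Answer: kg·m²/s²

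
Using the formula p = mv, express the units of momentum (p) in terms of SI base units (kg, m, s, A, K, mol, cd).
Units of each symbol in p = mv:
  m (mass): kg
  v (velocity): m/s

Multiplying the contributions: [kg] · [m/s]
Adding exponents of each base unit: kg: 1, m: 1, s: -1
SI base units of momentum: kg·m/s

Answer: kg·m/s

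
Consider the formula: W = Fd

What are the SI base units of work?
Units of each symbol in W = Fd:
  F (force): kg·m/s²
  d (displacement): m

Multiplying the contributions: [kg·m/s²] · [m]
Adding exponents of each base unit: kg: 1, m: 2, s: -2
SI base units of work: kg·m²/s²

Answer: kg·m²/s²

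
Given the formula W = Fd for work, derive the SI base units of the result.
Units of each symbol in W = Fd:
  F (force): kg·m/s²
  d (displacement): m

Multiplying the contributions: [kg·m/s²] · [m]
Adding exponents of each base unit: kg: 1, m: 2, s: -2
SI base units of work: kg·m²/s²

Answer: kg·m²/s²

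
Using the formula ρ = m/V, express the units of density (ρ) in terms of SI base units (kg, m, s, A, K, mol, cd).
Units of each symbol in ρ = m/V:
  m (mass): kg
  V (volume): m³  → in the denominator, contributes 1/m³

Multiplying the contributions: [kg] · [1/m³]
Adding exponents of each base unit: kg: 1, m: -3
SI base units of density: kg/m³

Answer: kg/m³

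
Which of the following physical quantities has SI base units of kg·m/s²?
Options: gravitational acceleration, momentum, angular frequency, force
Checking the SI base units of each option:
  gravitational acceleration (g = GM/r²): m/s²  ✗
  momentum (p = mv): kg·m/s  ✗
  angular frequency (ω = 2πf): 1/s  ✗
  force (F = ma): kg·m/s²  ✓ matches

Only force has units kg·m/s².

Answer: force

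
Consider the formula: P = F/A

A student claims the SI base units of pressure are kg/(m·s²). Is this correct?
Units of each symbol in P = F/A:
  F (force): kg·m/s²
  A (area): m²  → in the denominator, contributes 1/m²

Multiplying the contributions: [kg·m/s²] · [1/m²]
Adding exponents of each base unit: kg: 1, m: -1, s: -2
SI base units of pressure: kg/(m·s²)

The claimed units kg/(m·s²) match the derived units, so the claim is correct.

Answer: Yes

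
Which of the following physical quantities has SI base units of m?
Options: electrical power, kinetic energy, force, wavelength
Checking the SI base units of each option:
  electrical power (P = IV): kg·m²/s³  ✗
  kinetic energy (E = ½mv²): kg·m²/s²  ✗
  force (F = ma): kg·m/s²  ✗
  wavelength (λ = v/f): m  ✓ matches

Only wavelength has units m.

Answer: wavelength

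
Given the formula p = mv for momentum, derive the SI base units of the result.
Units of each symbol in p = mv:
  m (mass): kg
  v (velocity): m/s

Multiplying the contributions: [kg] · [m/s]
Adding exponents of each base unit: kg: 1, m: 1, s: -1
SI base units of momentum: kg·m/s

Answer: kg·m/s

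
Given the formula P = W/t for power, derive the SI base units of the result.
Units of each symbol in P = W/t:
  W (work): kg·m²/s²
  t (time): s  → in the denominator, contributes 1/s

Multiplying the contributions: [kg·m²/s²] · [1/s]
Adding exponents of each base unit: kg: 1, m: 2, s: -3
SI base units of power: kg·m²/s³

Answer: kg·m²/s³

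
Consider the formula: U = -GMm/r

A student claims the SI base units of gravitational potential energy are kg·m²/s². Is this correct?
Units of each symbol in U = -GMm/r:
  G (gravitational constant): m³/(kg·s²)
  M (mass): kg
  m (mass): kg
  r (distance): m  → in the denominator, contributes 1/m
  The minus sign does not affect the units.

Multiplying the contributions: [m³/(kg·s²)] · [kg] · [kg] · [1/m]
Adding exponents of each base unit: kg: 1, m: 2, s: -2
SI base units of gravitational potential energy: kg·m²/s²

The claimed units kg·m²/s² match the derived units, so the claim is correct.

Answer: Yes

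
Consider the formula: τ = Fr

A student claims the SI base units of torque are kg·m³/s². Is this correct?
Units of each symbol in τ = Fr:
  F (force): kg·m/s²
  r (lever arm): m

Multiplying the contributions: [kg·m/s²] · [m]
Adding exponents of each base unit: kg: 1, m: 2, s: -2
SI base units of torque: kg·m²/s²

The claimed units kg·m³/s² (exponents kg: 1, m: 3, s: -2) do not match the derived units kg·m²/s² (exponents kg: 1, m: 2, s: -2), so the claim is incorrect.

Answer: No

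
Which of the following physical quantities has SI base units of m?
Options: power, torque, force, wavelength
Checking the SI base units of each option:
  power (P = W/t): kg·m²/s³  ✗
  torque (τ = Fr): kg·m²/s²  ✗
  force (F = ma): kg·m/s²  ✗
  wavelength (λ = v/f): m  ✓ matches

Only wavelength has units m.

Answer: wavelength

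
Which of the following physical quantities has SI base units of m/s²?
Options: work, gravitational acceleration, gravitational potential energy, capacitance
Checking the SI base units of each option:
  work (W = Fd): kg·m²/s²  ✗
  gravitational acceleration (g = GM/r²): m/s²  ✓ matches
  gravitational potential energy (U = -GMm/r): kg·m²/s²  ✗
  capacitance (C = Q/V): s⁴·A²/(kg·m²)  ✗

Only gravitational acceleration has units m/s².

Answer: gravitational acceleration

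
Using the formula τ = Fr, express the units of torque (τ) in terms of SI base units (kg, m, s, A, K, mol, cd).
Units of each symbol in τ = Fr:
  F (force): kg·m/s²
  r (lever arm): m

Multiplying the contributions: [kg·m/s²] · [m]
Adding exponents of each base unit: kg: 1, m: 2, s: -2
SI base units of torque: kg·m²/s²

Answer: kg·m²/s²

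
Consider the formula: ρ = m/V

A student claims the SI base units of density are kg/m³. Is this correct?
Units of each symbol in ρ = m/V:
  m (mass): kg
  V (volume): m³  → in the denominator, contributes 1/m³

Multiplying the contributions: [kg] · [1/m³]
Adding exponents of each base unit: kg: 1, m: -3
SI base units of density: kg/m³

The claimed units kg/m³ match the derived units, so the claim is correct.

Answer: Yes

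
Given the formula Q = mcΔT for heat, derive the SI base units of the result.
Units of each symbol in Q = mcΔT:
  m (mass): kg
  c (specific heat capacity, in J/(kg·K)): m²/(s²·K)
  ΔT (temperature change): K

Multiplying the contributions: [kg] · [m²/(s²·K)] · [K]
Adding exponents of each base unit: kg: 1, m: 2, s: -2
SI base units of heat: kg·m²/s²

Answer: kg·m²/s²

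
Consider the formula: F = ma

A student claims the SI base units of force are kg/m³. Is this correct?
Units of each symbol in F = ma:
  m (mass): kg
  a (acceleration): m/s²

Multiplying the contributions: [kg] · [m/s²]
Adding exponents of each base unit: kg: 1, m: 1, s: -2
SI base units of force: kg·m/s²

The claimed units kg/m³ (exponents kg: 1, m: -3) do not match the derived units kg·m/s² (exponents kg: 1, m: 1, s: -2), so the claim is incorrect.

Answer: No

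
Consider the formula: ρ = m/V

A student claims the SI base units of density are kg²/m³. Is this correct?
Units of each symbol in ρ = m/V:
  m (mass): kg
  V (volume): m³  → in the denominator, contributes 1/m³

Multiplying the contributions: [kg] · [1/m³]
Adding exponents of each base unit: kg: 1, m: -3
SI base units of density: kg/m³

The claimed units kg²/m³ (exponents kg: 2, m: -3) do not match the derived units kg/m³ (exponents kg: 1, m: -3), so the claim is incorrect.

Answer: No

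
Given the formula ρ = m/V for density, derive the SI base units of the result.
Units of each symbol in ρ = m/V:
  m (mass): kg
  V (volume): m³  → in the denominator, contributes 1/m³

Multiplying the contributions: [kg] · [1/m³]
Adding exponents of each base unit: kg: 1, m: -3
SI base units of density: kg/m³

Answer: kg/m³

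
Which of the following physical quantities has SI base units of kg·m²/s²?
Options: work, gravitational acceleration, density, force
Checking the SI base units of each option:
  work (W = Fd): kg·m²/s²  ✓ matches
  gravitational acceleration (g = GM/r²): m/s²  ✗
  density (ρ = m/V): kg/m³  ✗
  force (F = ma): kg·m/s²  ✗

Only work has units kg·m²/s².

Answer: work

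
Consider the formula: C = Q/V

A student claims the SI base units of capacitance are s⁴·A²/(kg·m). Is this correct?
Units of each symbol in C = Q/V:
  Q (charge, in coulombs): s·A
  V (voltage, in volts): kg·m²/(s³·A)  → in the denominator, contributes s³·A/(kg·m²)

Multiplying the contributions: [s·A] · [s³·A/(kg·m²)]
Adding exponents of each base unit: kg: -1, m: -2, s: 4, A: 2
SI base units of capacitance: s⁴·A²/(kg·m²)

The claimed units s⁴·A²/(kg·m) (exponents kg: -1, m: -1, s: 4, A: 2) do not match the derived units s⁴·A²/(kg·m²) (exponents kg: -1, m: -2, s: 4, A: 2), so the claim is incorrect.

Answer: No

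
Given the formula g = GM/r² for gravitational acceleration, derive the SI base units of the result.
Units of each symbol in g = GM/r²:
  G (gravitational constant): m³/(kg·s²)
  M (mass): kg
  r (distance): m  → to the power 2 in the denominator, contributes 1/m²

Multiplying the contributions: [m³/(kg·s²)] · [kg] · [1/m²]
Adding exponents of each base unit: m: 1, s: -2
SI base units of gravitational acceleration: m/s²

Answer: m/s²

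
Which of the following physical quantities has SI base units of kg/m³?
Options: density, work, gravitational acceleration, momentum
Checking the SI base units of each option:
  density (ρ = m/V): kg/m³  ✓ matches
  work (W = Fd): kg·m²/s²  ✗
  gravitational acceleration (g = GM/r²): m/s²  ✗
  momentum (p = mv): kg·m/s  ✗

Only density has units kg/m³.

Answer: density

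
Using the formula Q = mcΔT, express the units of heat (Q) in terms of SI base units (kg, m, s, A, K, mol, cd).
Units of each symbol in Q = mcΔT:
  m (mass): kg
  c (specific heat capacity, in J/(kg·K)): m²/(s²·K)
  ΔT (temperature change): K

Multiplying the contributions: [kg] · [m²/(s²·K)] · [K]
Adding exponents of each base unit: kg: 1, m: 2, s: -2
SI base units of heat: kg·m²/s²

Answer: kg·m²/s²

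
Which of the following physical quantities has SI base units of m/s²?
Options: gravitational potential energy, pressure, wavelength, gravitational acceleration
Checking the SI base units of each option:
  gravitational potential energy (U = -GMm/r): kg·m²/s²  ✗
  pressure (P = F/A): kg/(m·s²)  ✗
  wavelength (λ = v/f): m  ✗
  gravitational acceleration (g = GM/r²): m/s²  ✓ matches

Only gravitational acceleration has units m/s².

Answer: gravitational acceleration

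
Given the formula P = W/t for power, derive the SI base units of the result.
Units of each symbol in P = W/t:
  W (work): kg·m²/s²
  t (time): s  → in the denominator, contributes 1/s

Multiplying the contributions: [kg·m²/s²] · [1/s]
Adding exponents of each base unit: kg: 1, m: 2, s: -3
SI base units of power: kg·m²/s³

Answer: kg·m²/s³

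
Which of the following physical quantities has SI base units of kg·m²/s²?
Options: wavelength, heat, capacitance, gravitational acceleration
Checking the SI base units of each option:
  wavelength (λ = v/f): m  ✗
  heat (Q = mcΔT): kg·m²/s²  ✓ matches
  capacitance (C = Q/V): s⁴·A²/(kg·m²)  ✗
  gravitational acceleration (g = GM/r²): m/s²  ✗

Only heat has units kg·m²/s².

Answer: heat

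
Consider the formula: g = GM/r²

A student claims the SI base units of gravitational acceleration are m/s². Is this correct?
Units of each symbol in g = GM/r²:
  G (gravitational constant): m³/(kg·s²)
  M (mass): kg
  r (distance): m  → to the power 2 in the denominator, contributes 1/m²

Multiplying the contributions: [m³/(kg·s²)] · [kg] · [1/m²]
Adding exponents of each base unit: m: 1, s: -2
SI base units of gravitational acceleration: m/s²

The claimed units m/s² match the derived units, so the claim is correct.

Answer: Yes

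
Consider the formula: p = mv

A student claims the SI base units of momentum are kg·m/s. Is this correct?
Units of each symbol in p = mv:
  m (mass): kg
  v (velocity): m/s

Multiplying the contributions: [kg] · [m/s]
Adding exponents of each base unit: kg: 1, m: 1, s: -1
SI base units of momentum: kg·m/s

The claimed units kg·m/s match the derived units, so the claim is correct.

Answer: Yes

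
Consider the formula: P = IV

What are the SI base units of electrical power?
Units of each symbol in P = IV:
  I (current): A
  V (voltage, in volts): kg·m²/(s³·A)

Multiplying the contributions: [A] · [kg·m²/(s³·A)]
Adding exponents of each base unit: kg: 1, m: 2, s: -3
SI base units of electrical power: kg·m²/s³

Answer: kg·m²/s³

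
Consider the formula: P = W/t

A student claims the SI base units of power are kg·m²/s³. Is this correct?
Units of each symbol in P = W/t:
  W (work): kg·m²/s²
  t (time): s  → in the denominator, contributes 1/s

Multiplying the contributions: [kg·m²/s²] · [1/s]
Adding exponents of each base unit: kg: 1, m: 2, s: -3
SI base units of power: kg·m²/s³

The claimed units kg·m²/s³ match the derived units, so the claim is correct.

Answer: Yes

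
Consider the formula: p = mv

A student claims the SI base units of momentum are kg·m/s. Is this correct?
Units of each symbol in p = mv:
  m (mass): kg
  v (velocity): m/s

Multiplying the contributions: [kg] · [m/s]
Adding exponents of each base unit: kg: 1, m: 1, s: -1
SI base units of momentum: kg·m/s

The claimed units kg·m/s match the derived units, so the claim is correct.

Answer: Yes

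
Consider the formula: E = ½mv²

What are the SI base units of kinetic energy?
Units of each symbol in E = ½mv²:
  m (mass): kg
  v (speed): m/s  → to the power 2, contributes m²/s²
  The factor ½ is dimensionless.

Multiplying the contributions: [kg] · [m²/s²]
Adding exponents of each base unit: kg: 1, m: 2, s: -2
SI base units of kinetic energy: kg·m²/s²

Answer: kg·m²/s²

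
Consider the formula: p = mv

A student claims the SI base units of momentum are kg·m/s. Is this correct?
Units of each symbol in p = mv:
  m (mass): kg
  v (velocity): m/s

Multiplying the contributions: [kg] · [m/s]
Adding exponents of each base unit: kg: 1, m: 1, s: -1
SI base units of momentum: kg·m/s

The claimed units kg·m/s match the derived units, so the claim is correct.

Answer: Yes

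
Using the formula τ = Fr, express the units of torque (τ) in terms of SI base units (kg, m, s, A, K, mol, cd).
Units of each symbol in τ = Fr:
  F (force): kg·m/s²
  r (lever arm): m

Multiplying the contributions: [kg·m/s²] · [m]
Adding exponents of each base unit: kg: 1, m: 2, s: -2
SI base units of torque: kg·m²/s²

Answer: kg·m²/s²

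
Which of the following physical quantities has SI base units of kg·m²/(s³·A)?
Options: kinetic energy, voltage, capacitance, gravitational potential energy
Checking the SI base units of each option:
  kinetic energy (E = ½mv²): kg·m²/s²  ✗
  voltage (V = IR): kg·m²/(s³·A)  ✓ matches
  capacitance (C = Q/V): s⁴·A²/(kg·m²)  ✗
  gravitational potential energy (U = -GMm/r): kg·m²/s²  ✗

Only voltage has units kg·m²/(s³·A).

Answer: voltage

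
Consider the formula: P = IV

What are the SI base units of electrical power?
Units of each symbol in P = IV:
  I (current): A
  V (voltage, in volts): kg·m²/(s³·A)

Multiplying the contributions: [A] · [kg·m²/(s³·A)]
Adding exponents of each base unit: kg: 1, m: 2, s: -3
SI base units of electrical power: kg·m²/s³

Answer: kg·m²/s³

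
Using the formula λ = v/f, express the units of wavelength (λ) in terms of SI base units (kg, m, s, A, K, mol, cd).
Units of each symbol in λ = v/f:
  v (wave speed): m/s
  f (frequency): 1/s  → in the denominator, contributes s

Multiplying the contributions: [m/s] · [s]
Adding exponents of each base unit: m: 1
SI base units of wavelength: m

Answer: m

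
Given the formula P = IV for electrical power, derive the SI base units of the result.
Units of each symbol in P = IV:
  I (current): A
  V (voltage, in volts): kg·m²/(s³·A)

Multiplying the contributions: [A] · [kg·m²/(s³·A)]
Adding exponents of each base unit: kg: 1, m: 2, s: -3
SI base units of electrical power: kg·m²/s³

Answer: kg·m²/s³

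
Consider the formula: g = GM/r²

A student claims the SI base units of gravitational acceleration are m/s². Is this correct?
Units of each symbol in g = GM/r²:
  G (gravitational constant): m³/(kg·s²)
  M (mass): kg
  r (distance): m  → to the power 2 in the denominator, contributes 1/m²

Multiplying the contributions: [m³/(kg·s²)] · [kg] · [1/m²]
Adding exponents of each base unit: m: 1, s: -2
SI base units of gravitational acceleration: m/s²

The claimed units m/s² match the derived units, so the claim is correct.

Answer: Yes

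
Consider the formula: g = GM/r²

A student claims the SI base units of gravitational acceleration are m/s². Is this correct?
Units of each symbol in g = GM/r²:
  G (gravitational constant): m³/(kg·s²)
  M (mass): kg
  r (distance): m  → to the power 2 in the denominator, contributes 1/m²

Multiplying the contributions: [m³/(kg·s²)] · [kg] · [1/m²]
Adding exponents of each base unit: m: 1, s: -2
SI base units of gravitational acceleration: m/s²

The claimed units m/s² match the derived units, so the claim is correct.

Answer: Yes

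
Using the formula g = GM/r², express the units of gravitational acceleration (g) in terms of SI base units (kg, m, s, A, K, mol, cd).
Units of each symbol in g = GM/r²:
  G (gravitational constant): m³/(kg·s²)
  M (mass): kg
  r (distance): m  → to the power 2 in the denominator, contributes 1/m²

Multiplying the contributions: [m³/(kg·s²)] · [kg] · [1/m²]
Adding exponents of each base unit: m: 1, s: -2
SI base units of gravitational acceleration: m/s²

Answer: m/s²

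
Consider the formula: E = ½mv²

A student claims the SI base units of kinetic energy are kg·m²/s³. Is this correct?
Units of each symbol in E = ½mv²:
  m (mass): kg
  v (speed): m/s  → to the power 2, contributes m²/s²
  The factor ½ is dimensionless.

Multiplying the contributions: [kg] · [m²/s²]
Adding exponents of each base unit: kg: 1, m: 2, s: -2
SI base units of kinetic energy: kg·m²/s²

The claimed units kg·m²/s³ (exponents kg: 1, m: 2, s: -3) do not match the derived units kg·m²/s² (exponents kg: 1, m: 2, s: -2), so the claim is incorrect.

Answer: No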